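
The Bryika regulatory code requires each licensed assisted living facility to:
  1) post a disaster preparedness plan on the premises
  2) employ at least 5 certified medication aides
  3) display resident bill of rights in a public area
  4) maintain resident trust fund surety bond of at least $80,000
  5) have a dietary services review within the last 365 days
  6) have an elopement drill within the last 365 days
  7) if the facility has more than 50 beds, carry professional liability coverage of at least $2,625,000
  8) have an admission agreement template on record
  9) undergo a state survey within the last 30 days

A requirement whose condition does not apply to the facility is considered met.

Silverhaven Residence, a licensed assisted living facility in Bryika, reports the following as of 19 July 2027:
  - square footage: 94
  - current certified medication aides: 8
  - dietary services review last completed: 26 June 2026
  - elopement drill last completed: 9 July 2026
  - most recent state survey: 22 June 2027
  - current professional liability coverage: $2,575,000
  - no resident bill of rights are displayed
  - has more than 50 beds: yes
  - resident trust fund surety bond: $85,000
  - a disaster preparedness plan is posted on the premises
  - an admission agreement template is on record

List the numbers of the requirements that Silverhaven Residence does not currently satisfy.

3, 5, 6, 7

1. disaster preparedness plan present → met
2. certified medication aides 8 ≥ 5 → met
3. resident bill of rights absent → not met
4. resident trust fund surety bond $85,000 ≥ $80,000 → met
5. dietary services review 388 days ago vs limit 365 → not met
6. elopement drill 375 days ago vs limit 365 → not met
7. condition 'has more than 50 beds' holds; professional liability coverage $2,575,000 < $2,625,000 → not met
8. admission agreement template present → met
9. state survey 27 days ago vs limit 30 → met
Not met: 3, 5, 6, 7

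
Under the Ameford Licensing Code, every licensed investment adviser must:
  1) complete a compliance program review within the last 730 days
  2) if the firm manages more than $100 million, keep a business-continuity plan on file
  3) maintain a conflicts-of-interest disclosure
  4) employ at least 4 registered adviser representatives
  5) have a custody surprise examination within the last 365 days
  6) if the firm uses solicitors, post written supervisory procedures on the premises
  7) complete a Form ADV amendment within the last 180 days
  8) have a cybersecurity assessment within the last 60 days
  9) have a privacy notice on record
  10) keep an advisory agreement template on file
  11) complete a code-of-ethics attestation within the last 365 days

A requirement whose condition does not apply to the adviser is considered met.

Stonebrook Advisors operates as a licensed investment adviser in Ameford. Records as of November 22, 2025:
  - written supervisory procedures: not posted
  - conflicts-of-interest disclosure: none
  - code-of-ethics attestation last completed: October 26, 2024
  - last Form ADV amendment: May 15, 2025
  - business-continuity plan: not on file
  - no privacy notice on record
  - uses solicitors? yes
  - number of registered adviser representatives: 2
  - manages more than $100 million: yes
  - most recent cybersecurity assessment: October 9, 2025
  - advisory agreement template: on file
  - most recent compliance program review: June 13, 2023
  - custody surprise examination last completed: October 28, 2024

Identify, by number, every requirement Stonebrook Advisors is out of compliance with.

1, 2, 3, 4, 5, 6, 7, 9, 11

1. compliance program review 893 days ago vs limit 730 → not met
2. condition 'manages more than $100 million' holds; business-continuity plan absent → not met
3. conflicts-of-interest disclosure absent → not met
4. registered adviser representatives 2 < 4 → not met
5. custody surprise examination 390 days ago vs limit 365 → not met
6. condition 'uses solicitors' holds; written supervisory procedures absent → not met
7. Form ADV amendment 191 days ago vs limit 180 → not met
8. cybersecurity assessment 44 days ago vs limit 60 → met
9. privacy notice absent → not met
10. advisory agreement template present → met
11. code-of-ethics attestation 392 days ago vs limit 365 → not met
Not met: 1, 2, 3, 4, 5, 6, 7, 9, 11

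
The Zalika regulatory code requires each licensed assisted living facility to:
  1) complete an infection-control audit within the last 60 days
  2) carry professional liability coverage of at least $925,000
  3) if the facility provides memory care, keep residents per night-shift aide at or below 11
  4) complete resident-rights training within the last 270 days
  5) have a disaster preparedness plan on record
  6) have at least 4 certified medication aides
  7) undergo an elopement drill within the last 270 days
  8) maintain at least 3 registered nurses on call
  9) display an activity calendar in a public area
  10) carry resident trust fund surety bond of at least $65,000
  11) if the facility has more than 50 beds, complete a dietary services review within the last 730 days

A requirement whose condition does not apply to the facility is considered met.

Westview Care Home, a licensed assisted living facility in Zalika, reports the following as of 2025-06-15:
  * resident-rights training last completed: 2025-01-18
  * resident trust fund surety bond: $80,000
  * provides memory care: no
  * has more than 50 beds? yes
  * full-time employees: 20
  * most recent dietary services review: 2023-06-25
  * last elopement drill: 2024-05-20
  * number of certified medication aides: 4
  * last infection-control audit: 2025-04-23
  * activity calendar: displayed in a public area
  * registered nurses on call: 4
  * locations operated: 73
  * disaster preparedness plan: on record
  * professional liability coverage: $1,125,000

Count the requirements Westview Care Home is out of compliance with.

1

1. infection-control audit 53 days ago vs limit 60 → met
2. professional liability coverage $1,125,000 ≥ $925,000 → met
3. condition 'provides memory care' does not hold → requirement n/a → met
4. resident-rights training 148 days ago vs limit 270 → met
5. disaster preparedness plan present → met
6. certified medication aides 4 ≥ 4 → met
7. elopement drill 391 days ago vs limit 270 → not met
8. registered nurses on call 4 ≥ 3 → met
9. activity calendar present → met
10. resident trust fund surety bond $80,000 ≥ $65,000 → met
11. condition 'has more than 50 beds' holds; dietary services review 721 days ago vs limit 730 → met
Not met: 1 of 11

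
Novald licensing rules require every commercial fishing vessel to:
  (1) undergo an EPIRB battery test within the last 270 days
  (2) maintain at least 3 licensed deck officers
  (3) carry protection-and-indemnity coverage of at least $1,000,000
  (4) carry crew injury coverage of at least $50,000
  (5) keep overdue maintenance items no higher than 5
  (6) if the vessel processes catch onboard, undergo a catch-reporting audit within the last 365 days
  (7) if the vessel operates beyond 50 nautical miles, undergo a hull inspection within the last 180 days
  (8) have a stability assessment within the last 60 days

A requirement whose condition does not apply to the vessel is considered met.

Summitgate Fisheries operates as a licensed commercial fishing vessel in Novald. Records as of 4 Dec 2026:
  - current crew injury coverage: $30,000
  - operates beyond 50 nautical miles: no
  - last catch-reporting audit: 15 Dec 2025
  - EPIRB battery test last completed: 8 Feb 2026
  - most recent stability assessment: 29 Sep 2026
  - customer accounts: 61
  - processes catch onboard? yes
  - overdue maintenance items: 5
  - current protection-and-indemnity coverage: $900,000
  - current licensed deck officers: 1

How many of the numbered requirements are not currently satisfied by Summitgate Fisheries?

5

1. EPIRB battery test 299 days ago vs limit 270 → not met
2. licensed deck officers 1 < 3 → not met
3. protection-and-indemnity coverage $900,000 < $1,000,000 → not met
4. crew injury coverage $30,000 < $50,000 → not met
5. overdue maintenance items 5 ≤ 5 → met
6. condition 'processes catch onboard' holds; catch-reporting audit 354 days ago vs limit 365 → met
7. condition 'operates beyond 50 nautical miles' does not hold → requirement n/a → met
8. stability assessment 66 days ago vs limit 60 → not met
Not met: 5 of 8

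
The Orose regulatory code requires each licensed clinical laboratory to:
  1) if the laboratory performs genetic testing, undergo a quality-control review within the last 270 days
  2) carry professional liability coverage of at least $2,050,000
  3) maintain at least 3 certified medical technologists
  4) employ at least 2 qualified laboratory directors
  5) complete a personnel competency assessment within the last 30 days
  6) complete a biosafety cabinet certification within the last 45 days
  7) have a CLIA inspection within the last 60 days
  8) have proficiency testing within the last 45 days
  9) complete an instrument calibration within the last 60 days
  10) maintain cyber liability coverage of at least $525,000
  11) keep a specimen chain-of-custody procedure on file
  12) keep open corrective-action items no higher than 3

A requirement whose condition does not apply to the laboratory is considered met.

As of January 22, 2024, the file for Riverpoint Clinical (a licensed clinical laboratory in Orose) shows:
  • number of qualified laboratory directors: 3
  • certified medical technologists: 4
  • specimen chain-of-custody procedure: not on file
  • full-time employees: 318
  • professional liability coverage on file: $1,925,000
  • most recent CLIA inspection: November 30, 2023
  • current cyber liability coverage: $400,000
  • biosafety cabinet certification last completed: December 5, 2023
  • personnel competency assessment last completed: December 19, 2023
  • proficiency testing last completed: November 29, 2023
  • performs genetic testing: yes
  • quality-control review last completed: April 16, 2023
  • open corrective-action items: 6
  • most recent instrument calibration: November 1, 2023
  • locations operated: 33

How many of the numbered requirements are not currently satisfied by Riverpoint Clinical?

1. condition 'performs genetic testing' holds; quality-control review 281 days ago vs limit 270 → not met
2. professional liability coverage $1,925,000 < $2,050,000 → not met
3. certified medical technologists 4 ≥ 3 → met
4. qualified laboratory directors 3 ≥ 2 → met
5. personnel competency assessment 34 days ago vs limit 30 → not met
6. biosafety cabinet certification 48 days ago vs limit 45 → not met
7. CLIA inspection 53 days ago vs limit 60 → met
8. proficiency testing 54 days ago vs limit 45 → not met
9. instrument calibration 82 days ago vs limit 60 → not met
10. cyber liability coverage $400,000 < $525,000 → not met
11. specimen chain-of-custody procedure absent → not met
12. open corrective-action items 6 > 3 → not met
Not met: 9 of 12

9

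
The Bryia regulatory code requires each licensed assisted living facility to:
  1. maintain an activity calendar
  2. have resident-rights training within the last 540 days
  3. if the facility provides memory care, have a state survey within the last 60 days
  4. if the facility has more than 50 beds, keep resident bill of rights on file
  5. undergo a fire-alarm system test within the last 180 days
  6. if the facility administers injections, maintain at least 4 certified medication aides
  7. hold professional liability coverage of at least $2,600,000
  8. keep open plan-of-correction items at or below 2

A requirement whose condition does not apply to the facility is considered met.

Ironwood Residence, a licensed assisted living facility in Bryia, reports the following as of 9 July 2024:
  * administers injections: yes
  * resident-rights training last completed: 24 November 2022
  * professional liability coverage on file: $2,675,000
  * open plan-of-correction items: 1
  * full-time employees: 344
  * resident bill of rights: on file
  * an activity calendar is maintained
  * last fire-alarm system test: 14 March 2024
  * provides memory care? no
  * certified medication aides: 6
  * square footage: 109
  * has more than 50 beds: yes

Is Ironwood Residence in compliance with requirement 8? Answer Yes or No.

8. open plan-of-correction items 1 ≤ 2 → met

Yes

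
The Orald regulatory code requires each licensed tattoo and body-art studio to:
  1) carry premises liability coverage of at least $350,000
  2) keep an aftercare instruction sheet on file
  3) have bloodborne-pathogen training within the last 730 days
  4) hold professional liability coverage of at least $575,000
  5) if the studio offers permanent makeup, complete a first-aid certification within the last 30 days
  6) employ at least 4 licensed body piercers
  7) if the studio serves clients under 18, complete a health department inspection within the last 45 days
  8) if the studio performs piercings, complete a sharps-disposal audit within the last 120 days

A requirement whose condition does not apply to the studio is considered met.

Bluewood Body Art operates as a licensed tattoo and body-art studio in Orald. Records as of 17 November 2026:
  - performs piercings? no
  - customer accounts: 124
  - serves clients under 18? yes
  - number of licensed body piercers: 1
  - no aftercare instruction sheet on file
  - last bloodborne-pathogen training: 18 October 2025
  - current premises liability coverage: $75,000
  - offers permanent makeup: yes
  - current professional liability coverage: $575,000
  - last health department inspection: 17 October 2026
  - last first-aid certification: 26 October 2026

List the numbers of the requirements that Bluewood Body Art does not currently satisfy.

1. premises liability coverage $75,000 < $350,000 → not met
2. aftercare instruction sheet absent → not met
3. bloodborne-pathogen training 395 days ago vs limit 730 → met
4. professional liability coverage $575,000 ≥ $575,000 → met
5. condition 'offers permanent makeup' holds; first-aid certification 22 days ago vs limit 30 → met
6. licensed body piercers 1 < 4 → not met
7. condition 'serves clients under 18' holds; health department inspection 31 days ago vs limit 45 → met
8. condition 'performs piercings' does not hold → requirement n/a → met
Not met: 1, 2, 6

1, 2, 6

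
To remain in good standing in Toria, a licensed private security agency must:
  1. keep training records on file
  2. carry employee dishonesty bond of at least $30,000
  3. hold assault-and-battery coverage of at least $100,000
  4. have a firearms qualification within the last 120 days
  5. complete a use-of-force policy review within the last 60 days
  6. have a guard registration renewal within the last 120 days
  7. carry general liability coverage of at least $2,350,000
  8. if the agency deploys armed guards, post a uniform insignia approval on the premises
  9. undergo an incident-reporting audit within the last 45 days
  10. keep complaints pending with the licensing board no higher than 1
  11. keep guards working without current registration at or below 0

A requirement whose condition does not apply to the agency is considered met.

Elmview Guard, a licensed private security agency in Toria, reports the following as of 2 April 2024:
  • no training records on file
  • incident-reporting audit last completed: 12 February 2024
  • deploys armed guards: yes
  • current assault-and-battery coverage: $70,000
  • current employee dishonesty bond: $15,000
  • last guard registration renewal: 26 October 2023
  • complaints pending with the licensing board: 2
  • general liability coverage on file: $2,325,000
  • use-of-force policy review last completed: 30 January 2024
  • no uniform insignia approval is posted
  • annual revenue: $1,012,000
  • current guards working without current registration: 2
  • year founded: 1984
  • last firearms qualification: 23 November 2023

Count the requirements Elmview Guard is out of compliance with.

1. training records absent → not met
2. employee dishonesty bond $15,000 < $30,000 → not met
3. assault-and-battery coverage $70,000 < $100,000 → not met
4. firearms qualification 131 days ago vs limit 120 → not met
5. use-of-force policy review 63 days ago vs limit 60 → not met
6. guard registration renewal 159 days ago vs limit 120 → not met
7. general liability coverage $2,325,000 < $2,350,000 → not met
8. condition 'deploys armed guards' holds; uniform insignia approval absent → not met
9. incident-reporting audit 50 days ago vs limit 45 → not met
10. complaints pending with the licensing board 2 > 1 → not met
11. guards working without current registration 2 > 0 → not met
Not met: 11 of 11

11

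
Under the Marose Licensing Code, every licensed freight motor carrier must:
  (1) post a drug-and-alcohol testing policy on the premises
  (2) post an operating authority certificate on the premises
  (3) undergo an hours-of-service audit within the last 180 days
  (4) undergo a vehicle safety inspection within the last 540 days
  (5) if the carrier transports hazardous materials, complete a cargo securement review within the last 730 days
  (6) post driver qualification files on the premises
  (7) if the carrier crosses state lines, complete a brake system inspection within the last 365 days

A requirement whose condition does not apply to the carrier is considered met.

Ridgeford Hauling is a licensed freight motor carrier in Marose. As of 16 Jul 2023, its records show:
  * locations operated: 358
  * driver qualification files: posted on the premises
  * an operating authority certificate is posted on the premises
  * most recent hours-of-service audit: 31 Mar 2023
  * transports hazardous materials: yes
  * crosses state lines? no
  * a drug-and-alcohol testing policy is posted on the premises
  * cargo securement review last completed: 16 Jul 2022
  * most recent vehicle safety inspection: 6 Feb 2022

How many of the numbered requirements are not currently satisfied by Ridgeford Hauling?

0

1. drug-and-alcohol testing policy present → met
2. operating authority certificate present → met
3. hours-of-service audit 107 days ago vs limit 180 → met
4. vehicle safety inspection 525 days ago vs limit 540 → met
5. condition 'transports hazardous materials' holds; cargo securement review 365 days ago vs limit 730 → met
6. driver qualification files present → met
7. condition 'crosses state lines' does not hold → requirement n/a → met
Not met: 0 of 7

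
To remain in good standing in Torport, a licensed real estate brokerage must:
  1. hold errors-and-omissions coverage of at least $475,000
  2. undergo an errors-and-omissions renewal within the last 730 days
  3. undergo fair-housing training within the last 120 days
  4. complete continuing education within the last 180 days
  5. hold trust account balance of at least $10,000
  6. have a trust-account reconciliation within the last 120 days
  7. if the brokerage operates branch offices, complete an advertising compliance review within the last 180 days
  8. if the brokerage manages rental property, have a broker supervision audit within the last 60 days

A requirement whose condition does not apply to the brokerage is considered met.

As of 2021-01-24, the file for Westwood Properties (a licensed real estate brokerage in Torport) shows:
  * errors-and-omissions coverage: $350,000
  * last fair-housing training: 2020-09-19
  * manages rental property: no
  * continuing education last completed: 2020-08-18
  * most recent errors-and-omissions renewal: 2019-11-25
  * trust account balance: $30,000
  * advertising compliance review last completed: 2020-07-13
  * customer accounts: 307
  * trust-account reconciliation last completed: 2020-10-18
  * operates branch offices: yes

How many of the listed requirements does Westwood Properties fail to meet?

3

1. errors-and-omissions coverage $350,000 < $475,000 → not met
2. errors-and-omissions renewal 426 days ago vs limit 730 → met
3. fair-housing training 127 days ago vs limit 120 → not met
4. continuing education 159 days ago vs limit 180 → met
5. trust account balance $30,000 ≥ $10,000 → met
6. trust-account reconciliation 98 days ago vs limit 120 → met
7. condition 'operates branch offices' holds; advertising compliance review 195 days ago vs limit 180 → not met
8. condition 'manages rental property' does not hold → requirement n/a → met
Not met: 3 of 8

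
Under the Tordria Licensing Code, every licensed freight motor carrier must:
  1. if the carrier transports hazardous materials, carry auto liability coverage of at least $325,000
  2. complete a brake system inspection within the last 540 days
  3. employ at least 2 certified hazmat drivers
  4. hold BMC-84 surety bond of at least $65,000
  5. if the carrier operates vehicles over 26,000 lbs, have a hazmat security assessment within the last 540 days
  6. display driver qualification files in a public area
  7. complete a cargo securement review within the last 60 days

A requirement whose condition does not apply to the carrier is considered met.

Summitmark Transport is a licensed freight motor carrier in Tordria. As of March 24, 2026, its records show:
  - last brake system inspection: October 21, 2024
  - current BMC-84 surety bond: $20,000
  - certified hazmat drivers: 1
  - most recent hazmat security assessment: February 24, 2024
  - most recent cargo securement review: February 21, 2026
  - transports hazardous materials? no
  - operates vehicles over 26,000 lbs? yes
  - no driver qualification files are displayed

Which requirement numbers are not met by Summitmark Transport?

1. condition 'transports hazardous materials' does not hold → requirement n/a → met
2. brake system inspection 519 days ago vs limit 540 → met
3. certified hazmat drivers 1 < 2 → not met
4. BMC-84 surety bond $20,000 < $65,000 → not met
5. condition 'operates vehicles over 26,000 lbs' holds; hazmat security assessment 759 days ago vs limit 540 → not met
6. driver qualification files absent → not met
7. cargo securement review 31 days ago vs limit 60 → met
Not met: 3, 4, 5, 6

3, 4, 5, 6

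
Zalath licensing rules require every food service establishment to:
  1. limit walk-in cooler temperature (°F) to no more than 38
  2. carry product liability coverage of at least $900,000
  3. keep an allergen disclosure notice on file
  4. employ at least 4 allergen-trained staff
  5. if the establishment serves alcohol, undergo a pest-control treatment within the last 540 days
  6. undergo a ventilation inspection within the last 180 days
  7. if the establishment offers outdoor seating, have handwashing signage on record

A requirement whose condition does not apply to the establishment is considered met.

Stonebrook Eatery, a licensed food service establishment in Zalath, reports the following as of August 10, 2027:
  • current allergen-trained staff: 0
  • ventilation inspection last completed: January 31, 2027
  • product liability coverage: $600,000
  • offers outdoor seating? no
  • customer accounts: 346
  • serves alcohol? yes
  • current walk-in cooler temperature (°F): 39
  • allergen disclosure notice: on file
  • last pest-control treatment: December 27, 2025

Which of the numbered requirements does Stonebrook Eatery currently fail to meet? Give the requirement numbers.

1, 2, 4, 5, 6

1. walk-in cooler temperature (°F) 39 > 38 → not met
2. product liability coverage $600,000 < $900,000 → not met
3. allergen disclosure notice present → met
4. allergen-trained staff 0 < 4 → not met
5. condition 'serves alcohol' holds; pest-control treatment 591 days ago vs limit 540 → not met
6. ventilation inspection 191 days ago vs limit 180 → not met
7. condition 'offers outdoor seating' does not hold → requirement n/a → met
Not met: 1, 2, 4, 5, 6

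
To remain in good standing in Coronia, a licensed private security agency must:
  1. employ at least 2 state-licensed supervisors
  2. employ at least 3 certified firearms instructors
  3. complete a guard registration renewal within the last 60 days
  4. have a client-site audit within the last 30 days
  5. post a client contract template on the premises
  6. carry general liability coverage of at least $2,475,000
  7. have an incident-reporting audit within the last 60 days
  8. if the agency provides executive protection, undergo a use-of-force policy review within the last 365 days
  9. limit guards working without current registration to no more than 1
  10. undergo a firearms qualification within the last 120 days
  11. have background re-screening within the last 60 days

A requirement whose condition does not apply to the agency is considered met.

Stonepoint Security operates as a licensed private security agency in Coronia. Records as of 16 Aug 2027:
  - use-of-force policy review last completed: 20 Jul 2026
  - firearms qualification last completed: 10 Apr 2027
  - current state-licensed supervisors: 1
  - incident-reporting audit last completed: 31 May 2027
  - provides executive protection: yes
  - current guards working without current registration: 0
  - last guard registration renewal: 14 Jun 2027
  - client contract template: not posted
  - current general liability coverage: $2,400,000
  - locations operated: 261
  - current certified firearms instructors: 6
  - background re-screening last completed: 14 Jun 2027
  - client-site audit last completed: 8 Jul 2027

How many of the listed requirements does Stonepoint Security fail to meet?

9

1. state-licensed supervisors 1 < 2 → not met
2. certified firearms instructors 6 ≥ 3 → met
3. guard registration renewal 63 days ago vs limit 60 → not met
4. client-site audit 39 days ago vs limit 30 → not met
5. client contract template absent → not met
6. general liability coverage $2,400,000 < $2,475,000 → not met
7. incident-reporting audit 77 days ago vs limit 60 → not met
8. condition 'provides executive protection' holds; use-of-force policy review 392 days ago vs limit 365 → not met
9. guards working without current registration 0 ≤ 1 → met
10. firearms qualification 128 days ago vs limit 120 → not met
11. background re-screening 63 days ago vs limit 60 → not met
Not met: 9 of 11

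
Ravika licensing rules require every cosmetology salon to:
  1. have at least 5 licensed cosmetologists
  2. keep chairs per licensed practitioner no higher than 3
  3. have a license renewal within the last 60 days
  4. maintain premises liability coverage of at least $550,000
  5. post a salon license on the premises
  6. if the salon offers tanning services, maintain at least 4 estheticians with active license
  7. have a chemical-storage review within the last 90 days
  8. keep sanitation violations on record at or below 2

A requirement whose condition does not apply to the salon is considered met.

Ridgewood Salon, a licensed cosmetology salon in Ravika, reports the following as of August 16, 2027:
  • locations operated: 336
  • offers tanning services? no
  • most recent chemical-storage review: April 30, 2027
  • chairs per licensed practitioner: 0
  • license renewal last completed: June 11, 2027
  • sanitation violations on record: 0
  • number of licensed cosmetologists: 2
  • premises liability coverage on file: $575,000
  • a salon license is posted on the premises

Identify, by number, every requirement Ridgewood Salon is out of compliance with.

1. licensed cosmetologists 2 < 5 → not met
2. chairs per licensed practitioner 0 ≤ 3 → met
3. license renewal 66 days ago vs limit 60 → not met
4. premises liability coverage $575,000 ≥ $550,000 → met
5. salon license present → met
6. condition 'offers tanning services' does not hold → requirement n/a → met
7. chemical-storage review 108 days ago vs limit 90 → not met
8. sanitation violations on record 0 ≤ 2 → met
Not met: 1, 3, 7

1, 3, 7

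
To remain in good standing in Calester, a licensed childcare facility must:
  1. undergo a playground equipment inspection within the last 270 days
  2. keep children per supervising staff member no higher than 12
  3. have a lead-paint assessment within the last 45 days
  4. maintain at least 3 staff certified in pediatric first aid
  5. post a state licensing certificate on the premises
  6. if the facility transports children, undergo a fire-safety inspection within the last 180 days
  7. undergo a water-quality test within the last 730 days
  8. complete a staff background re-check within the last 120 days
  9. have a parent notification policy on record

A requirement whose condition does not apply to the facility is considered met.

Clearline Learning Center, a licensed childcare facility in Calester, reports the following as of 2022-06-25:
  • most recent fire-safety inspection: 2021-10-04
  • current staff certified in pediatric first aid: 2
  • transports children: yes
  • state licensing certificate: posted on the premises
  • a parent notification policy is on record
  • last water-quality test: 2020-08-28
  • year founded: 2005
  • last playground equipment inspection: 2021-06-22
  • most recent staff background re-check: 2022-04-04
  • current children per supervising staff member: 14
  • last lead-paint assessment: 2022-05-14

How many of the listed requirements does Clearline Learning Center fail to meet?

1. playground equipment inspection 368 days ago vs limit 270 → not met
2. children per supervising staff member 14 > 12 → not met
3. lead-paint assessment 42 days ago vs limit 45 → met
4. staff certified in pediatric first aid 2 < 3 → not met
5. state licensing certificate present → met
6. condition 'transports children' holds; fire-safety inspection 264 days ago vs limit 180 → not met
7. water-quality test 666 days ago vs limit 730 → met
8. staff background re-check 82 days ago vs limit 120 → met
9. parent notification policy present → met
Not met: 4 of 9

4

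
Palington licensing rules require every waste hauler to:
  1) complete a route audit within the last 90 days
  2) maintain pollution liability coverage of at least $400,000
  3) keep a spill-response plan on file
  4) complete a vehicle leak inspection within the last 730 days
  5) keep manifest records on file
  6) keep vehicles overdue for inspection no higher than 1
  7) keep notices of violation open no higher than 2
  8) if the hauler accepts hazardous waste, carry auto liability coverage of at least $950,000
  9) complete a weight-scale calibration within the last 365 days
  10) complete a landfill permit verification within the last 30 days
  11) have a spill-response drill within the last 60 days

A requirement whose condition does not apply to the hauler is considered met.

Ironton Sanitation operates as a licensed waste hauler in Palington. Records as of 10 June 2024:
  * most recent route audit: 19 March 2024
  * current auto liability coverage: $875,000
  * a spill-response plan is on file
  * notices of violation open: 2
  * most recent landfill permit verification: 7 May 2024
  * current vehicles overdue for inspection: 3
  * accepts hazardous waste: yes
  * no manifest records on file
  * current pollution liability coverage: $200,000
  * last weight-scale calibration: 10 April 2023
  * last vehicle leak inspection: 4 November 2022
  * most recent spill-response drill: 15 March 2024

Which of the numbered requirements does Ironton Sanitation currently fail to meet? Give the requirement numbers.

1. route audit 83 days ago vs limit 90 → met
2. pollution liability coverage $200,000 < $400,000 → not met
3. spill-response plan present → met
4. vehicle leak inspection 584 days ago vs limit 730 → met
5. manifest records absent → not met
6. vehicles overdue for inspection 3 > 1 → not met
7. notices of violation open 2 ≤ 2 → met
8. condition 'accepts hazardous waste' holds; auto liability coverage $875,000 < $950,000 → not met
9. weight-scale calibration 427 days ago vs limit 365 → not met
10. landfill permit verification 34 days ago vs limit 30 → not met
11. spill-response drill 87 days ago vs limit 60 → not met
Not met: 2, 5, 6, 8, 9, 10, 11

2, 5, 6, 8, 9, 10, 11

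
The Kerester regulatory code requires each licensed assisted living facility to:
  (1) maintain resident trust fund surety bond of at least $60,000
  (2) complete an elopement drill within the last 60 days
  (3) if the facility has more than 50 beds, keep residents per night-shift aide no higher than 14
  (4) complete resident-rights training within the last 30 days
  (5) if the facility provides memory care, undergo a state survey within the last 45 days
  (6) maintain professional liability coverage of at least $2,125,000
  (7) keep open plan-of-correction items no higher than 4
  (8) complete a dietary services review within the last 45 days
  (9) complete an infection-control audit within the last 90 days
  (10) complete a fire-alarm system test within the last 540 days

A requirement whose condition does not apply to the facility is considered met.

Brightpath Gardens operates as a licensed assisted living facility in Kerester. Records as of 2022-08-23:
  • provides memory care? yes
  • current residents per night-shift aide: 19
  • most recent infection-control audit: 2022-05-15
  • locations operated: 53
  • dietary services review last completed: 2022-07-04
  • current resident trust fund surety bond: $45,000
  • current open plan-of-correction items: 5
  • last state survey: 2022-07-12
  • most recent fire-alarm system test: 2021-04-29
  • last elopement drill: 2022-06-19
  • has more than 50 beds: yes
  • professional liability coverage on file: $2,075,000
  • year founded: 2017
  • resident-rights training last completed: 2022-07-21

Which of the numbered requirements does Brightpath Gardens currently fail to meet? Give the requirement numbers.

1. resident trust fund surety bond $45,000 < $60,000 → not met
2. elopement drill 65 days ago vs limit 60 → not met
3. condition 'has more than 50 beds' holds; residents per night-shift aide 19 > 14 → not met
4. resident-rights training 33 days ago vs limit 30 → not met
5. condition 'provides memory care' holds; state survey 42 days ago vs limit 45 → met
6. professional liability coverage $2,075,000 < $2,125,000 → not met
7. open plan-of-correction items 5 > 4 → not met
8. dietary services review 50 days ago vs limit 45 → not met
9. infection-control audit 100 days ago vs limit 90 → not met
10. fire-alarm system test 481 days ago vs limit 540 → met
Not met: 1, 2, 3, 4, 6, 7, 8, 9

1, 2, 3, 4, 6, 7, 8, 9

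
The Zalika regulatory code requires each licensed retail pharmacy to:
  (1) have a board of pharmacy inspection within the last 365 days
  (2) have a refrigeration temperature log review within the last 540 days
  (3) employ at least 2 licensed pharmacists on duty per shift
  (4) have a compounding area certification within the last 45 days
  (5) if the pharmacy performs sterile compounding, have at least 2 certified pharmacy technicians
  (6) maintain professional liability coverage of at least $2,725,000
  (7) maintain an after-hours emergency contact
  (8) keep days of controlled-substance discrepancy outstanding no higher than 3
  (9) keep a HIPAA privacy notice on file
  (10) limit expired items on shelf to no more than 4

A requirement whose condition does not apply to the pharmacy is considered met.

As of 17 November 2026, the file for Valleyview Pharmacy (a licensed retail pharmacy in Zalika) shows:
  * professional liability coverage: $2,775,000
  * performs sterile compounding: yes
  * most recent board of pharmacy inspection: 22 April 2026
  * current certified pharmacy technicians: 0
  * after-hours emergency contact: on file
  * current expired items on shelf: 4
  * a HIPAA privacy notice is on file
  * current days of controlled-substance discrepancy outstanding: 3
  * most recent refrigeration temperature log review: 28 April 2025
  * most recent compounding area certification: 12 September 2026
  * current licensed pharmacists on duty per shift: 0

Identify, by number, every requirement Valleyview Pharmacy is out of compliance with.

2, 3, 4, 5

1. board of pharmacy inspection 209 days ago vs limit 365 → met
2. refrigeration temperature log review 568 days ago vs limit 540 → not met
3. licensed pharmacists on duty per shift 0 < 2 → not met
4. compounding area certification 66 days ago vs limit 45 → not met
5. condition 'performs sterile compounding' holds; certified pharmacy technicians 0 < 2 → not met
6. professional liability coverage $2,775,000 ≥ $2,725,000 → met
7. after-hours emergency contact present → met
8. days of controlled-substance discrepancy outstanding 3 ≤ 3 → met
9. HIPAA privacy notice present → met
10. expired items on shelf 4 ≤ 4 → met
Not met: 2, 3, 4, 5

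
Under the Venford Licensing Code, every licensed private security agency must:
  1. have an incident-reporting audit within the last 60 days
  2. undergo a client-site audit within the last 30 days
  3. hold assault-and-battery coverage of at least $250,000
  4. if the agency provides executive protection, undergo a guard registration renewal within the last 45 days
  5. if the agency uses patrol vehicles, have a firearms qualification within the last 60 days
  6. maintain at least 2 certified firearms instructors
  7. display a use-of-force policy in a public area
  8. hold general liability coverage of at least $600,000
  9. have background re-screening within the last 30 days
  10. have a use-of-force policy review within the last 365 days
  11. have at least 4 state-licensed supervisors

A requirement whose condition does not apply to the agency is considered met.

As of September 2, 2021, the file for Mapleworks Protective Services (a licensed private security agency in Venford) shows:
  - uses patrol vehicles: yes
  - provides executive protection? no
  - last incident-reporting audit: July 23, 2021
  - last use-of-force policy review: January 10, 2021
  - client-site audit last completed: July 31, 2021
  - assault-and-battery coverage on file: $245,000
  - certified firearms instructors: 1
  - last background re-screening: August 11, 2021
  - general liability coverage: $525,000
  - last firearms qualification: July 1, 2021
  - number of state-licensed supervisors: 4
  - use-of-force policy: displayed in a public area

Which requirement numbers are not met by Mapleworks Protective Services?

2, 3, 5, 6, 8

1. incident-reporting audit 41 days ago vs limit 60 → met
2. client-site audit 33 days ago vs limit 30 → not met
3. assault-and-battery coverage $245,000 < $250,000 → not met
4. condition 'provides executive protection' does not hold → requirement n/a → met
5. condition 'uses patrol vehicles' holds; firearms qualification 63 days ago vs limit 60 → not met
6. certified firearms instructors 1 < 2 → not met
7. use-of-force policy present → met
8. general liability coverage $525,000 < $600,000 → not met
9. background re-screening 22 days ago vs limit 30 → met
10. use-of-force policy review 235 days ago vs limit 365 → met
11. state-licensed supervisors 4 ≥ 4 → met
Not met: 2, 3, 5, 6, 8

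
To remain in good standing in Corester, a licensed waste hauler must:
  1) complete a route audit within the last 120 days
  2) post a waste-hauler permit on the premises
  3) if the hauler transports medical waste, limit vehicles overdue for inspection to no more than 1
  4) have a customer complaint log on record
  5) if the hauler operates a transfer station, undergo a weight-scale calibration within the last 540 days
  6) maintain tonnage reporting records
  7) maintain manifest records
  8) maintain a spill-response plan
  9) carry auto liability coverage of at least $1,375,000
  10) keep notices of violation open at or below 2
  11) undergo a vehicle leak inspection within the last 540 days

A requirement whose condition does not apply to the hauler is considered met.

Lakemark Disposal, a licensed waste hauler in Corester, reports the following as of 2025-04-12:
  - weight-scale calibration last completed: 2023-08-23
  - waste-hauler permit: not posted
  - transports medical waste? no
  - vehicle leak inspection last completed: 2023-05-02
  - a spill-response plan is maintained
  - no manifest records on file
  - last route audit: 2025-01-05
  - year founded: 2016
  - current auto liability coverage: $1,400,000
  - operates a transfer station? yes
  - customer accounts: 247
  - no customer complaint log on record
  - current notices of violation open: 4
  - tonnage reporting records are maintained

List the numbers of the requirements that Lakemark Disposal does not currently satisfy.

1. route audit 97 days ago vs limit 120 → met
2. waste-hauler permit absent → not met
3. condition 'transports medical waste' does not hold → requirement n/a → met
4. customer complaint log absent → not met
5. condition 'operates a transfer station' holds; weight-scale calibration 598 days ago vs limit 540 → not met
6. tonnage reporting records present → met
7. manifest records absent → not met
8. spill-response plan present → met
9. auto liability coverage $1,400,000 ≥ $1,375,000 → met
10. notices of violation open 4 > 2 → not met
11. vehicle leak inspection 711 days ago vs limit 540 → not met
Not met: 2, 4, 5, 7, 10, 11

2, 4, 5, 7, 10, 11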